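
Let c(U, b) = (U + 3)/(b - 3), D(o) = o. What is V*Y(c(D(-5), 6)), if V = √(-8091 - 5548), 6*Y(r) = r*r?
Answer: 2*I*√13639/27 ≈ 8.6508*I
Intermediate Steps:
c(U, b) = (3 + U)/(-3 + b)
Y(r) = r²/6 (Y(r) = (r*r)/6 = r²/6)
V = I*√13639 (V = √(-13639) = I*√13639 ≈ 116.79*I)
V*Y(c(D(-5), 6)) = (I*√13639)*(((3 - 5)/(-3 + 6))²/6) = (I*√13639)*((-2/3)²/6) = (I*√13639)*(((⅓)*(-2))²/6) = (I*√13639)*((-⅔)²/6) = (I*√13639)*((⅙)*(4/9)) = (I*√13639)*(2/27) = 2*I*√13639/27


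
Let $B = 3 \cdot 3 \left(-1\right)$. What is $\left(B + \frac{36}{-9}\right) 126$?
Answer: $-1638$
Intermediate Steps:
$B = -9$ ($B = 9 \left(-1\right) = -9$)
$\left(B + \frac{36}{-9}\right) 126 = \left(-9 + \frac{36}{-9}\right) 126 = \left(-9 + 36 \left(- \frac{1}{9}\right)\right) 126 = \left(-9 - 4\right) 126 = \left(-13\right) 126 = -1638$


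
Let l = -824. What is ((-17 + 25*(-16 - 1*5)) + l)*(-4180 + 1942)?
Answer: 3057108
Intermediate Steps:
((-17 + 25*(-16 - 1*5)) + l)*(-4180 + 1942) = ((-17 + 25*(-16 - 1*5)) - 824)*(-4180 + 1942) = ((-17 + 25*(-16 - 5)) - 824)*(-2238) = ((-17 + 25*(-21)) - 824)*(-2238) = ((-17 - 525) - 824)*(-2238) = (-542 - 824)*(-2238) = -1366*(-2238) = 3057108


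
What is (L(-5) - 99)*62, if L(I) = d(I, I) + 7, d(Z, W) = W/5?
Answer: -5766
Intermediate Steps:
d(Z, W) = W/5 (d(Z, W) = W*(⅕) = W/5)
L(I) = 7 + I/5 (L(I) = I/5 + 7 = 7 + I/5)
(L(-5) - 99)*62 = ((7 + (⅕)*(-5)) - 99)*62 = ((7 - 1) - 99)*62 = (6 - 99)*62 = -93*62 = -5766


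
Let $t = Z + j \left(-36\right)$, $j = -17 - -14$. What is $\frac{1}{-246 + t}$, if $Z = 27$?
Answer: $- \frac{1}{111} \approx -0.009009$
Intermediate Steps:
$j = -3$ ($j = -17 + 14 = -3$)
$t = 135$ ($t = 27 - -108 = 27 + 108 = 135$)
$\frac{1}{-246 + t} = \frac{1}{-246 + 135} = \frac{1}{-111} = - \frac{1}{111}$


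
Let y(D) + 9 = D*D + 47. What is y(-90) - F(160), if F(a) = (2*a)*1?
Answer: 7818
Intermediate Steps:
y(D) = 38 + D² (y(D) = -9 + (D*D + 47) = -9 + (D² + 47) = -9 + (47 + D²) = 38 + D²)
F(a) = 2*a
y(-90) - F(160) = (38 + (-90)²) - 2*160 = (38 + 8100) - 1*320 = 8138 - 320 = 7818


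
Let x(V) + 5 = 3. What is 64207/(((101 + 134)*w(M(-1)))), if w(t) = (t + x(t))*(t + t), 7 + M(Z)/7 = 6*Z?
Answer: 4939/305970 ≈ 0.016142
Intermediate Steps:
M(Z) = -49 + 42*Z (M(Z) = -49 + 7*(6*Z) = -49 + 42*Z)
x(V) = -2 (x(V) = -5 + 3 = -2)
w(t) = 2*t*(-2 + t) (w(t) = (t - 2)*(t + t) = (-2 + t)*(2*t) = 2*t*(-2 + t))
64207/(((101 + 134)*w(M(-1)))) = 64207/(((101 + 134)*(2*(-49 + 42*(-1))*(-2 + (-49 + 42*(-1)))))) = 64207/((235*(2*(-49 - 42)*(-2 + (-49 - 42))))) = 64207/((235*(2*(-91)*(-2 - 91)))) = 64207/((235*(2*(-91)*(-93)))) = 64207/((235*16926)) = 64207/3977610 = 64207*(1/3977610) = 4939/305970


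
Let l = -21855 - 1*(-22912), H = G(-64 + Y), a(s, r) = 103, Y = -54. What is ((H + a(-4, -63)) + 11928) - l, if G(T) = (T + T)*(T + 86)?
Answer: 18526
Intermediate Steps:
G(T) = 2*T*(86 + T) (G(T) = (2*T)*(86 + T) = 2*T*(86 + T))
H = 7552 (H = 2*(-64 - 54)*(86 + (-64 - 54)) = 2*(-118)*(86 - 118) = 2*(-118)*(-32) = 7552)
l = 1057 (l = -21855 + 22912 = 1057)
((H + a(-4, -63)) + 11928) - l = ((7552 + 103) + 11928) - 1*1057 = (7655 + 11928) - 1057 = 19583 - 1057 = 18526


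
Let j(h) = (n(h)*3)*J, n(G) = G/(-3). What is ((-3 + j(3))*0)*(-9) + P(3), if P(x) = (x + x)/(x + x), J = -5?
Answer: 1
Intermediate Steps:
n(G) = -G/3 (n(G) = G*(-⅓) = -G/3)
j(h) = 5*h (j(h) = (-h/3*3)*(-5) = -h*(-5) = 5*h)
P(x) = 1 (P(x) = (2*x)/((2*x)) = (2*x)*(1/(2*x)) = 1)
((-3 + j(3))*0)*(-9) + P(3) = ((-3 + 5*3)*0)*(-9) + 1 = ((-3 + 15)*0)*(-9) + 1 = (12*0)*(-9) + 1 = 0*(-9) + 1 = 0 + 1 = 1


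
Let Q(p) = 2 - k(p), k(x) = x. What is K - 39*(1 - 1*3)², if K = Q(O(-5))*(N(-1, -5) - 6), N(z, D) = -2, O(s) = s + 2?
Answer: -196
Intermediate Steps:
O(s) = 2 + s
Q(p) = 2 - p
K = -40 (K = (2 - (2 - 5))*(-2 - 6) = (2 - 1*(-3))*(-8) = (2 + 3)*(-8) = 5*(-8) = -40)
K - 39*(1 - 1*3)² = -40 - 39*(1 - 1*3)² = -40 - 39*(1 - 3)² = -40 - 39*(-2)² = -40 - 39*4 = -40 - 156 = -196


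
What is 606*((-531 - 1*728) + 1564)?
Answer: 184830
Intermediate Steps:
606*((-531 - 1*728) + 1564) = 606*((-531 - 728) + 1564) = 606*(-1259 + 1564) = 606*305 = 184830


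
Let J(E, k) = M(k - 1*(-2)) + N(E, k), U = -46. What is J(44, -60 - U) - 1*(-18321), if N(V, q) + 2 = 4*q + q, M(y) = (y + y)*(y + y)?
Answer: 18825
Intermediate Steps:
M(y) = 4*y² (M(y) = (2*y)*(2*y) = 4*y²)
N(V, q) = -2 + 5*q (N(V, q) = -2 + (4*q + q) = -2 + 5*q)
J(E, k) = -2 + 4*(2 + k)² + 5*k (J(E, k) = 4*(k - 1*(-2))² + (-2 + 5*k) = 4*(k + 2)² + (-2 + 5*k) = 4*(2 + k)² + (-2 + 5*k) = -2 + 4*(2 + k)² + 5*k)
J(44, -60 - U) - 1*(-18321) = (14 + 4*(-60 - 1*(-46))² + 21*(-60 - 1*(-46))) - 1*(-18321) = (14 + 4*(-60 + 46)² + 21*(-60 + 46)) + 18321 = (14 + 4*(-14)² + 21*(-14)) + 18321 = (14 + 4*196 - 294) + 18321 = (14 + 784 - 294) + 18321 = 504 + 18321 = 18825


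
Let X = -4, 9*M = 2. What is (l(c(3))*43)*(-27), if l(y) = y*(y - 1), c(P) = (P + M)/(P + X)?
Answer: -47386/3 ≈ -15795.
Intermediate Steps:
M = 2/9 (M = (⅑)*2 = 2/9 ≈ 0.22222)
c(P) = (2/9 + P)/(-4 + P) (c(P) = (P + 2/9)/(P - 4) = (2/9 + P)/(-4 + P))
l(y) = y*(-1 + y)
(l(c(3))*43)*(-27) = ((((2/9 + 3)/(-4 + 3))*(-1 + (2/9 + 3)/(-4 + 3)))*43)*(-27) = ((((29/9)/(-1))*(-1 + (29/9)/(-1)))*43)*(-27) = (((-1*29/9)*(-1 - 1*29/9))*43)*(-27) = (-29*(-1 - 29/9)/9*43)*(-27) = (-29/9*(-38/9)*43)*(-27) = ((1102/81)*43)*(-27) = (47386/81)*(-27) = -47386/3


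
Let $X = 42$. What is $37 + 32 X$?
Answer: $1381$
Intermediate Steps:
$37 + 32 X = 37 + 32 \cdot 42 = 37 + 1344 = 1381$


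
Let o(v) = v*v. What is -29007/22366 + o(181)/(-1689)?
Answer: -781725349/37776174 ≈ -20.694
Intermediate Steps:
o(v) = v**2
-29007/22366 + o(181)/(-1689) = -29007/22366 + 181**2/(-1689) = -29007*1/22366 + 32761*(-1/1689) = -29007/22366 - 32761/1689 = -781725349/37776174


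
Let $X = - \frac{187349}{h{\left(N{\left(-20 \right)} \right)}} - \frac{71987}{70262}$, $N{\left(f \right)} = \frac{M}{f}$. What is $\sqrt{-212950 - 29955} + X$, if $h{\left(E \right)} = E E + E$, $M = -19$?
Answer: $- \frac{277129448293}{2740218} + i \sqrt{242905} \approx -1.0113 \cdot 10^{5} + 492.85 i$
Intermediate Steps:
$N{\left(f \right)} = - \frac{19}{f}$
$h{\left(E \right)} = E + E^{2}$ ($h{\left(E \right)} = E^{2} + E = E + E^{2}$)
$X = - \frac{277129448293}{2740218}$ ($X = - \frac{187349}{- \frac{19}{-20} \left(1 - \frac{19}{-20}\right)} - \frac{71987}{70262} = - \frac{187349}{\left(-19\right) \left(- \frac{1}{20}\right) \left(1 - - \frac{19}{20}\right)} - \frac{71987}{70262} = - \frac{187349}{\frac{19}{20} \left(1 + \frac{19}{20}\right)} - \frac{71987}{70262} = - \frac{187349}{\frac{19}{20} \cdot \frac{39}{20}} - \frac{71987}{70262} = - \frac{187349}{\frac{741}{400}} - \frac{71987}{70262} = \left(-187349\right) \frac{400}{741} - \frac{71987}{70262} = - \frac{74939600}{741} - \frac{71987}{70262} = - \frac{277129448293}{2740218} \approx -1.0113 \cdot 10^{5}$)
$\sqrt{-212950 - 29955} + X = \sqrt{-212950 - 29955} - \frac{277129448293}{2740218} = \sqrt{-242905} - \frac{277129448293}{2740218} = i \sqrt{242905} - \frac{277129448293}{2740218} = - \frac{277129448293}{2740218} + i \sqrt{242905}$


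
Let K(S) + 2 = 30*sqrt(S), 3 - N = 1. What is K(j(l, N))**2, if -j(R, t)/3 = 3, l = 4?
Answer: -8096 - 360*I ≈ -8096.0 - 360.0*I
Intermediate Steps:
N = 2 (N = 3 - 1*1 = 3 - 1 = 2)
j(R, t) = -9 (j(R, t) = -3*3 = -9)
K(S) = -2 + 30*sqrt(S)
K(j(l, N))**2 = (-2 + 30*sqrt(-9))**2 = (-2 + 30*(3*I))**2 = (-2 + 90*I)**2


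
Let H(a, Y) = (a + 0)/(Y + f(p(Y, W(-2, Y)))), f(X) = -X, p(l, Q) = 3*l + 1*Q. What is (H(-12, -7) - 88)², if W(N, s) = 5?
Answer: 71824/9 ≈ 7980.4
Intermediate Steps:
p(l, Q) = Q + 3*l (p(l, Q) = 3*l + Q = Q + 3*l)
H(a, Y) = a/(-5 - 2*Y) (H(a, Y) = (a + 0)/(Y - (5 + 3*Y)) = a/(Y + (-5 - 3*Y)) = a/(-5 - 2*Y))
(H(-12, -7) - 88)² = (-1*(-12)/(5 + 2*(-7)) - 88)² = (-1*(-12)/(5 - 14) - 88)² = (-1*(-12)/(-9) - 88)² = (-1*(-12)*(-⅑) - 88)² = (-4/3 - 88)² = (-268/3)² = 71824/9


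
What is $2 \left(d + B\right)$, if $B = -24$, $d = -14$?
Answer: $-76$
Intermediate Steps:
$2 \left(d + B\right) = 2 \left(-14 - 24\right) = 2 \left(-38\right) = -76$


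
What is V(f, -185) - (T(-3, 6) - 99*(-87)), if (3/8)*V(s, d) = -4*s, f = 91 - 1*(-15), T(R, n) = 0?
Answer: -29231/3 ≈ -9743.7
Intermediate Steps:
f = 106 (f = 91 + 15 = 106)
V(s, d) = -32*s/3 (V(s, d) = 8*(-4*s)/3 = -32*s/3)
V(f, -185) - (T(-3, 6) - 99*(-87)) = -32/3*106 - (0 - 99*(-87)) = -3392/3 - (0 + 8613) = -3392/3 - 1*8613 = -3392/3 - 8613 = -29231/3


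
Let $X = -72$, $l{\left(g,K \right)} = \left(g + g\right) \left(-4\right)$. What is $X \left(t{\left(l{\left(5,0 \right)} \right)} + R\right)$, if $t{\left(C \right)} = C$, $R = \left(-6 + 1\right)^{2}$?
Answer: $1080$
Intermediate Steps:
$l{\left(g,K \right)} = - 8 g$ ($l{\left(g,K \right)} = 2 g \left(-4\right) = - 8 g$)
$R = 25$ ($R = \left(-5\right)^{2} = 25$)
$X \left(t{\left(l{\left(5,0 \right)} \right)} + R\right) = - 72 \left(\left(-8\right) 5 + 25\right) = - 72 \left(-40 + 25\right) = \left(-72\right) \left(-15\right) = 1080$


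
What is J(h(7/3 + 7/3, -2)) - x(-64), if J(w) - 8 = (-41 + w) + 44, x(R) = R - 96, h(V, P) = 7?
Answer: 178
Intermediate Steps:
x(R) = -96 + R
J(w) = 11 + w (J(w) = 8 + ((-41 + w) + 44) = 8 + (3 + w) = 11 + w)
J(h(7/3 + 7/3, -2)) - x(-64) = (11 + 7) - (-96 - 64) = 18 - 1*(-160) = 18 + 160 = 178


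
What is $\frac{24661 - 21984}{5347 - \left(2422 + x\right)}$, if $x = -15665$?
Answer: $\frac{2677}{18590} \approx 0.144$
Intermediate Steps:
$\frac{24661 - 21984}{5347 - \left(2422 + x\right)} = \frac{24661 - 21984}{5347 - -13243} = \frac{2677}{5347 + \left(-2422 + 15665\right)} = \frac{2677}{5347 + 13243} = \frac{2677}{18590}$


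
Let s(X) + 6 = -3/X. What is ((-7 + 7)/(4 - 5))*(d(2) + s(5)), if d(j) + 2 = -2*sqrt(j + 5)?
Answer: 0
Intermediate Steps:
s(X) = -6 - 3/X
d(j) = -2 - 2*sqrt(5 + j) (d(j) = -2 - 2*sqrt(j + 5) = -2 - 2*sqrt(5 + j))
((-7 + 7)/(4 - 5))*(d(2) + s(5)) = ((-7 + 7)/(4 - 5))*((-2 - 2*sqrt(5 + 2)) + (-6 - 3/5)) = (0/(-1))*((-2 - 2*sqrt(7)) + (-6 - 3*1/5)) = (0*(-1))*((-2 - 2*sqrt(7)) + (-6 - 3/5)) = 0*((-2 - 2*sqrt(7)) - 33/5) = 0*(-43/5 - 2*sqrt(7)) = 0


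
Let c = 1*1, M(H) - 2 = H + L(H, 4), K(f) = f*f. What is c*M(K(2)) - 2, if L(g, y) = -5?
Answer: -1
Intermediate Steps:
K(f) = f²
M(H) = -3 + H (M(H) = 2 + (H - 5) = 2 + (-5 + H) = -3 + H)
c = 1
c*M(K(2)) - 2 = 1*(-3 + 2²) - 2 = 1*(-3 + 4) - 2 = 1*1 - 2 = 1 - 2 = -1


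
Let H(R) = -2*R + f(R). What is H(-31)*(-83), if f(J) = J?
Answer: -2573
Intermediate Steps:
H(R) = -R (H(R) = -2*R + R = -R)
H(-31)*(-83) = -1*(-31)*(-83) = 31*(-83) = -2573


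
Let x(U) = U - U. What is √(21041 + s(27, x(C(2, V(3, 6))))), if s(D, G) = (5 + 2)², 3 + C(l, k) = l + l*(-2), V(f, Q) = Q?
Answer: √21090 ≈ 145.22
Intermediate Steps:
C(l, k) = -3 - l (C(l, k) = -3 + (l + l*(-2)) = -3 + (l - 2*l) = -3 - l)
x(U) = 0
s(D, G) = 49 (s(D, G) = 7² = 49)
√(21041 + s(27, x(C(2, V(3, 6))))) = √(21041 + 49) = √21090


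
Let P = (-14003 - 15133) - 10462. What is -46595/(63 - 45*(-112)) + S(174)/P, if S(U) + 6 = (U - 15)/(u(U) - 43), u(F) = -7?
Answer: -92251098223/10103429700 ≈ -9.1307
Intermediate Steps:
P = -39598 (P = -29136 - 10462 = -39598)
S(U) = -57/10 - U/50 (S(U) = -6 + (U - 15)/(-7 - 43) = -6 + (-15 + U)/(-50) = -6 + (-15 + U)*(-1/50) = -6 + (3/10 - U/50) = -57/10 - U/50)
-46595/(63 - 45*(-112)) + S(174)/P = -46595/(63 - 45*(-112)) + (-57/10 - 1/50*174)/(-39598) = -46595/(63 + 5040) + (-57/10 - 87/25)*(-1/39598) = -46595/5103 - 459/50*(-1/39598) = -46595*1/5103 + 459/1979900 = -46595/5103 + 459/1979900 = -92251098223/10103429700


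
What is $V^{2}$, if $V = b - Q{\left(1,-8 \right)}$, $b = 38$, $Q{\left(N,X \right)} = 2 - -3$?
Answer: $1089$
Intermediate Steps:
$Q{\left(N,X \right)} = 5$ ($Q{\left(N,X \right)} = 2 + 3 = 5$)
$V = 33$ ($V = 38 - 5 = 33$)
$V^{2} = 33^{2} = 1089$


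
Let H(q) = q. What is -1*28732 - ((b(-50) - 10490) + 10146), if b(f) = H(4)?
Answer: -28392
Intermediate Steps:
b(f) = 4
-1*28732 - ((b(-50) - 10490) + 10146) = -1*28732 - ((4 - 10490) + 10146) = -28732 - (-10486 + 10146) = -28732 - 1*(-340) = -28732 + 340 = -28392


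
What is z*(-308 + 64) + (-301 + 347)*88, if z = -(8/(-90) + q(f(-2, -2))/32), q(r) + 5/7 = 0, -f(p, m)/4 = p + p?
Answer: 10132579/2520 ≈ 4020.9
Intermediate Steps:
f(p, m) = -8*p (f(p, m) = -4*(p + p) = -8*p)
q(r) = -5/7 (q(r) = -5/7 + 0 = -5/7)
z = 1121/10080 (z = -(8/(-90) - 5/7/32) = -(8*(-1/90) - 5/7*1/32) = -(-4/45 - 5/224) = -1*(-1121/10080) = 1121/10080 ≈ 0.11121)
z*(-308 + 64) + (-301 + 347)*88 = 1121*(-308 + 64)/10080 + (-301 + 347)*88 = (1121/10080)*(-244) + 46*88 = -68381/2520 + 4048 = 10132579/2520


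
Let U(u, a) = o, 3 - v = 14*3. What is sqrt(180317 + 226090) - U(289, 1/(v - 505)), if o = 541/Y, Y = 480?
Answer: -541/480 + sqrt(406407) ≈ 636.37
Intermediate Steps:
v = -39 (v = 3 - 14*3 = 3 - 1*42 = 3 - 42 = -39)
o = 541/480 ≈ 1.1271
U(u, a) = 541/480
sqrt(180317 + 226090) - U(289, 1/(v - 505)) = sqrt(180317 + 226090) - 1*541/480 = sqrt(406407) - 541/480 = -541/480 + sqrt(406407)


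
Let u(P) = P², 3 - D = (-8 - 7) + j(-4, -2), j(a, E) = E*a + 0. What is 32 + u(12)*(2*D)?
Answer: 2912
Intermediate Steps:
j(a, E) = E*a
D = 10 (D = 3 - ((-8 - 7) - 2*(-4)) = 3 - (-15 + 8) = 3 - 1*(-7) = 3 + 7 = 10)
32 + u(12)*(2*D) = 32 + 12²*(2*10) = 32 + 144*20 = 32 + 2880 = 2912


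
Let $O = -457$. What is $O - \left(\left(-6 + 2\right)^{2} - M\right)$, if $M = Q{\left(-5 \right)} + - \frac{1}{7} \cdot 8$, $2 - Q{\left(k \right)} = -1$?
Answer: $- \frac{3298}{7} \approx -471.14$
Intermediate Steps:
$Q{\left(k \right)} = 3$ ($Q{\left(k \right)} = 2 - -1 = 2 + 1 = 3$)
$M = \frac{13}{7}$ ($M = 3 + - \frac{1}{7} \cdot 8 = 3 + \left(-1\right) \frac{1}{7} \cdot 8 = 3 - \frac{8}{7} = \frac{13}{7} \approx 1.8571$)
$O - \left(\left(-6 + 2\right)^{2} - M\right) = -457 - \left(\left(-6 + 2\right)^{2} - \frac{13}{7}\right) = -457 - \left(\left(-4\right)^{2} - \frac{13}{7}\right) = -457 - \left(16 - \frac{13}{7}\right) = -457 - \frac{99}{7} = - \frac{3298}{7}$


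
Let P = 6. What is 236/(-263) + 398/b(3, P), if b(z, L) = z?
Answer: 103966/789 ≈ 131.77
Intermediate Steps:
236/(-263) + 398/b(3, P) = 236/(-263) + 398/3 = 236*(-1/263) + 398*(⅓) = -236/263 + 398/3 = 103966/789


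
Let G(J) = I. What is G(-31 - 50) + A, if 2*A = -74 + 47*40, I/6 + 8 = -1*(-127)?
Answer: 1617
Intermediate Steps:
I = 714 (I = -48 + 6*(-1*(-127)) = -48 + 6*127 = -48 + 762 = 714)
G(J) = 714
A = 903 (A = (-74 + 47*40)/2 = (-74 + 1880)/2 = (½)*1806 = 903)
G(-31 - 50) + A = 714 + 903 = 1617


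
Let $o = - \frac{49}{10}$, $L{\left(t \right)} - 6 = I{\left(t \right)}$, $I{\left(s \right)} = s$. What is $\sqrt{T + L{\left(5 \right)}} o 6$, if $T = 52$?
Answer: $- \frac{441 \sqrt{7}}{5} \approx -233.36$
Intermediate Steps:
$L{\left(t \right)} = 6 + t$
$o = - \frac{49}{10}$ ($o = \left(-49\right) \frac{1}{10} = - \frac{49}{10} \approx -4.9$)
$\sqrt{T + L{\left(5 \right)}} o 6 = \sqrt{52 + \left(6 + 5\right)} \left(\left(- \frac{49}{10}\right) 6\right) = \sqrt{52 + 11} \left(- \frac{147}{5}\right) = \sqrt{63} \left(- \frac{147}{5}\right) = 3 \sqrt{7} \left(- \frac{147}{5}\right) = - \frac{441 \sqrt{7}}{5}$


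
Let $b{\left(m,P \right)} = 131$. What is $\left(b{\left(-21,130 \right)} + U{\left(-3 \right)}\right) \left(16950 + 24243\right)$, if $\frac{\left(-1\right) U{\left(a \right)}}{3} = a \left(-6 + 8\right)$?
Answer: $6137757$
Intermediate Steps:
$U{\left(a \right)} = - 6 a$ ($U{\left(a \right)} = - 3 a \left(-6 + 8\right) = - 3 a 2 = - 3 \cdot 2 a = - 6 a$)
$\left(b{\left(-21,130 \right)} + U{\left(-3 \right)}\right) \left(16950 + 24243\right) = \left(131 - -18\right) \left(16950 + 24243\right) = \left(131 + 18\right) 41193 = 149 \cdot 41193 = 6137757$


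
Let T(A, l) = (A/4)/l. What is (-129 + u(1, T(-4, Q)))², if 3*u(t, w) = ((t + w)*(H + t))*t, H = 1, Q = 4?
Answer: 66049/4 ≈ 16512.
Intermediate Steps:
T(A, l) = A/(4*l) (T(A, l) = (A*(¼))/l = (A/4)/l = A/(4*l))
u(t, w) = t*(1 + t)*(t + w)/3 (u(t, w) = (((t + w)*(1 + t))*t)/3 = (((1 + t)*(t + w))*t)/3 = (t*(1 + t)*(t + w))/3 = t*(1 + t)*(t + w)/3)
(-129 + u(1, T(-4, Q)))² = (-129 + (⅓)*1*(1 + (¼)*(-4)/4 + 1² + 1*((¼)*(-4)/4)))² = (-129 + (⅓)*1*(1 + (¼)*(-4)*(¼) + 1 + 1*((¼)*(-4)*(¼))))² = (-129 + (⅓)*1*(1 - ¼ + 1 + 1*(-¼)))² = (-129 + (⅓)*1*(1 - ¼ + 1 - ¼))² = (-129 + (⅓)*1*(3/2))² = (-129 + ½)² = (-257/2)² = 66049/4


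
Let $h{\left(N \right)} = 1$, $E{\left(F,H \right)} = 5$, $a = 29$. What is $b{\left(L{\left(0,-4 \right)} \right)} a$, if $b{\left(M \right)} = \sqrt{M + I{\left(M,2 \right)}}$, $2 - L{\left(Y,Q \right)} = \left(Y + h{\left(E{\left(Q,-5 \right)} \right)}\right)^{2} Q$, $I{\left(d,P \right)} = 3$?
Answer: $87$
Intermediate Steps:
$L{\left(Y,Q \right)} = 2 - Q \left(1 + Y\right)^{2}$ ($L{\left(Y,Q \right)} = 2 - \left(Y + 1\right)^{2} Q = 2 - \left(1 + Y\right)^{2} Q = 2 - Q \left(1 + Y\right)^{2}$)
$b{\left(M \right)} = \sqrt{3 + M}$ ($b{\left(M \right)} = \sqrt{M + 3} = \sqrt{3 + M}$)
$b{\left(L{\left(0,-4 \right)} \right)} a = \sqrt{3 - \left(-2 - 4 \left(1 + 0\right)^{2}\right)} 29 = \sqrt{3 - \left(-2 - 4 \cdot 1^{2}\right)} 29 = \sqrt{3 - \left(-2 - 4\right)} 29 = \sqrt{3 + \left(2 + 4\right)} 29 = \sqrt{3 + 6} \cdot 29 = \sqrt{9} \cdot 29 = 3 \cdot 29 = 87$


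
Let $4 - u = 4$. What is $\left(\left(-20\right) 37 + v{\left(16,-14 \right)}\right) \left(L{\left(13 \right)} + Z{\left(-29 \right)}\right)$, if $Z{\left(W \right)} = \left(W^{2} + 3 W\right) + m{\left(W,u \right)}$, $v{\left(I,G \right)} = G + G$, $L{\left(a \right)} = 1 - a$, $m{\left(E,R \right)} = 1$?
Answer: $-570624$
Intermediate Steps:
$u = 0$ ($u = 4 - 4 = 0$)
$v{\left(I,G \right)} = 2 G$
$Z{\left(W \right)} = 1 + W^{2} + 3 W$ ($Z{\left(W \right)} = \left(W^{2} + 3 W\right) + 1 = 1 + W^{2} + 3 W$)
$\left(\left(-20\right) 37 + v{\left(16,-14 \right)}\right) \left(L{\left(13 \right)} + Z{\left(-29 \right)}\right) = \left(\left(-20\right) 37 + 2 \left(-14\right)\right) \left(\left(1 - 13\right) + \left(1 + \left(-29\right)^{2} + 3 \left(-29\right)\right)\right) = \left(-740 - 28\right) \left(\left(1 - 13\right) + \left(1 + 841 - 87\right)\right) = - 768 \left(-12 + 755\right) = \left(-768\right) 743 = -570624$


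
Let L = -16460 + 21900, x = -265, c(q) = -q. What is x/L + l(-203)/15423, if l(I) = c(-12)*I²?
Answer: 179069095/5593408 ≈ 32.014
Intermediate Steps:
L = 5440
l(I) = 12*I² (l(I) = (-1*(-12))*I² = 12*I²)
x/L + l(-203)/15423 = -265/5440 + (12*(-203)²)/15423 = -265*1/5440 + (12*41209)*(1/15423) = -53/1088 + 494508*(1/15423) = -53/1088 + 164836/5141 = 179069095/5593408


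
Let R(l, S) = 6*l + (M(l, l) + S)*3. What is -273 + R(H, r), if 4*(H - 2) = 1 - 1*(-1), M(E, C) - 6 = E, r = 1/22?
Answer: -2556/11 ≈ -232.36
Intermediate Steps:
r = 1/22 ≈ 0.045455
M(E, C) = 6 + E
H = 5/2 (H = 2 + (1 - 1*(-1))/4 = 2 + (1 + 1)/4 = 2 + (1/4)*2 = 2 + 1/2 = 5/2 ≈ 2.5000)
R(l, S) = 18 + 3*S + 9*l (R(l, S) = 6*l + ((6 + l) + S)*3 = 6*l + (6 + S + l)*3 = 6*l + (18 + 3*S + 3*l) = 18 + 3*S + 9*l)
-273 + R(H, r) = -273 + (18 + 3*(1/22) + 9*(5/2)) = -273 + (18 + 3/22 + 45/2) = -273 + 447/11 = -2556/11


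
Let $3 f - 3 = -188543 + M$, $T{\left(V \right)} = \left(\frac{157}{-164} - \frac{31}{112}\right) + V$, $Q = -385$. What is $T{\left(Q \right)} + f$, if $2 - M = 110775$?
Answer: $- \frac{459922019}{4592} \approx -1.0016 \cdot 10^{5}$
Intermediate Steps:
$M = -110773$ ($M = 2 - 110775 = -110773$)
$T{\left(V \right)} = - \frac{5667}{4592} + V$ ($T{\left(V \right)} = \left(157 \left(- \frac{1}{164}\right) - \frac{31}{112}\right) + V = \left(- \frac{157}{164} - \frac{31}{112}\right) + V = - \frac{5667}{4592} + V$)
$f = -99771$ ($f = 1 + \frac{-188543 - 110773}{3} = 1 + \frac{1}{3} \left(-299316\right) = 1 - 99772 = -99771$)
$T{\left(Q \right)} + f = \left(- \frac{5667}{4592} - 385\right) - 99771 = - \frac{1773587}{4592} - 99771 = - \frac{459922019}{4592}$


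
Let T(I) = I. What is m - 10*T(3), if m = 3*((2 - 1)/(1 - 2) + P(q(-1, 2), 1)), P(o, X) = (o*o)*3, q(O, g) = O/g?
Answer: -123/4 ≈ -30.750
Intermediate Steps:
P(o, X) = 3*o² (P(o, X) = o²*3 = 3*o²)
m = -¾ (m = 3*((2 - 1)/(1 - 2) + 3*(-1/2)²) = 3*(1/(-1) + 3*(-1*½)²) = 3*(1*(-1) + 3*(-½)²) = 3*(-1 + 3*(¼)) = 3*(-1 + ¾) = 3*(-¼) = -¾ ≈ -0.75000)
m - 10*T(3) = -¾ - 10*3 = -¾ - 30 = -123/4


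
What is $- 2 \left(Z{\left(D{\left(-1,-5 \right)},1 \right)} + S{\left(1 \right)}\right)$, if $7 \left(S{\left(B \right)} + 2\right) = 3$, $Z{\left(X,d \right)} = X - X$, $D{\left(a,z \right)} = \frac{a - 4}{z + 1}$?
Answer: $\frac{22}{7} \approx 3.1429$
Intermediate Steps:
$D{\left(a,z \right)} = \frac{-4 + a}{1 + z}$
$Z{\left(X,d \right)} = 0$
$S{\left(B \right)} = - \frac{11}{7}$ ($S{\left(B \right)} = -2 + \frac{1}{7} \cdot 3 = -2 + \frac{3}{7} = - \frac{11}{7}$)
$- 2 \left(Z{\left(D{\left(-1,-5 \right)},1 \right)} + S{\left(1 \right)}\right) = - 2 \left(0 - \frac{11}{7}\right) = \left(-2\right) \left(- \frac{11}{7}\right) = \frac{22}{7}$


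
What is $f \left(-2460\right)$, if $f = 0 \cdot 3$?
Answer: $0$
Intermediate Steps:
$f = 0$
$f \left(-2460\right) = 0 \left(-2460\right) = 0$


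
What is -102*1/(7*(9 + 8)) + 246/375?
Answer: -176/875 ≈ -0.20114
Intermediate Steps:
-102*1/(7*(9 + 8)) + 246/375 = -102/(17*7) + 246*(1/375) = -102/119 + 82/125 = -102*1/119 + 82/125 = -6/7 + 82/125 = -176/875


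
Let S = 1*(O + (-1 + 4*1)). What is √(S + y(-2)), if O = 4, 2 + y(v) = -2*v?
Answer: 3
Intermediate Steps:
y(v) = -2 - 2*v
S = 7 (S = 1*(4 + (-1 + 4*1)) = 1*(4 + (-1 + 4)) = 1*(4 + 3) = 1*7 = 7)
√(S + y(-2)) = √(7 + (-2 - 2*(-2))) = √(7 + (-2 + 4)) = √(7 + 2) = √9 = 3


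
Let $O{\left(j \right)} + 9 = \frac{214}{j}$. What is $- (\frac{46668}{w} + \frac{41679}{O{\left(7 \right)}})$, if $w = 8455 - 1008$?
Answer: $- \frac{2179731459}{1124497} \approx -1938.4$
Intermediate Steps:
$O{\left(j \right)} = -9 + \frac{214}{j}$
$w = 7447$
$- (\frac{46668}{w} + \frac{41679}{O{\left(7 \right)}}) = - (\frac{46668}{7447} + \frac{41679}{-9 + \frac{214}{7}}) = - (\frac{46668}{7447} + \frac{41679}{\frac{151}{7}}) = - (\frac{46668}{7447} + 41679 \cdot \frac{7}{151}) = - (\frac{46668}{7447} + \frac{291753}{151}) = \left(-1\right) \frac{2179731459}{1124497} = - \frac{2179731459}{1124497}$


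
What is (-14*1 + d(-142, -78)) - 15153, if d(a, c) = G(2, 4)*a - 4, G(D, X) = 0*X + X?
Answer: -15739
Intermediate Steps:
G(D, X) = X (G(D, X) = 0 + X = X)
d(a, c) = -4 + 4*a (d(a, c) = 4*a - 4 = -4 + 4*a)
(-14*1 + d(-142, -78)) - 15153 = (-14*1 + (-4 + 4*(-142))) - 15153 = (-14 + (-4 - 568)) - 15153 = (-14 - 572) - 15153 = -586 - 15153 = -15739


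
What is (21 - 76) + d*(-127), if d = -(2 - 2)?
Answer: -55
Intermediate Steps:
d = 0 (d = -1*0 = 0)
(21 - 76) + d*(-127) = (21 - 76) + 0*(-127) = -55 + 0 = -55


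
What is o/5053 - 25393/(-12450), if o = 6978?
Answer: 215186929/62909850 ≈ 3.4206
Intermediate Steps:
o/5053 - 25393/(-12450) = 6978/5053 - 25393/(-12450) = 6978*(1/5053) - 25393*(-1/12450) = 6978/5053 + 25393/12450 = 215186929/62909850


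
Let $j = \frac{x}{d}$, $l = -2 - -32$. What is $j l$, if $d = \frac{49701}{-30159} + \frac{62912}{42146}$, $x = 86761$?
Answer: $- \frac{551401386039270}{32889223} \approx -1.6765 \cdot 10^{7}$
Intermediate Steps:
$l = 30$ ($l = -2 + 32 = 30$)
$d = - \frac{32889223}{211846869}$ ($d = 49701 \left(- \frac{1}{30159}\right) + 62912 \cdot \frac{1}{42146} = - \frac{16567}{10053} + \frac{31456}{21073} = - \frac{32889223}{211846869} \approx -0.15525$)
$j = - \frac{18380046201309}{32889223}$ ($j = \frac{86761}{- \frac{32889223}{211846869}} = 86761 \left(- \frac{211846869}{32889223}\right) = - \frac{18380046201309}{32889223} \approx -5.5885 \cdot 10^{5}$)
$j l = \left(- \frac{18380046201309}{32889223}\right) 30 = - \frac{551401386039270}{32889223}$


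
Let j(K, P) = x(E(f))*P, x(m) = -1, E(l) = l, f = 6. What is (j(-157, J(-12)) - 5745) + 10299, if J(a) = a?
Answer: 4566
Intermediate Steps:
j(K, P) = -P
(j(-157, J(-12)) - 5745) + 10299 = (-1*(-12) - 5745) + 10299 = (12 - 5745) + 10299 = -5733 + 10299 = 4566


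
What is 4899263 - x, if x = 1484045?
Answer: 3415218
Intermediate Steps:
4899263 - x = 4899263 - 1*1484045 = 4899263 - 1484045 = 3415218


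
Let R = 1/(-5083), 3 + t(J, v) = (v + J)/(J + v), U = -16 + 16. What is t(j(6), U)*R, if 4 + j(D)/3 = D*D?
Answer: 2/5083 ≈ 0.00039347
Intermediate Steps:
U = 0
j(D) = -12 + 3*D² (j(D) = -12 + 3*(D*D) = -12 + 3*D²)
t(J, v) = -2 (t(J, v) = -3 + (v + J)/(J + v) = -3 + (J + v)/(J + v) = -3 + 1 = -2)
R = -1/5083 ≈ -0.00019673
t(j(6), U)*R = -2*(-1/5083) = 2/5083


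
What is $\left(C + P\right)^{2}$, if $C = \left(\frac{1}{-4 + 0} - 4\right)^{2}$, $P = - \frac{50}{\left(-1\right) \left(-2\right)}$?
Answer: $\frac{12321}{256} \approx 48.129$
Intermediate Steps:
$P = -25$ ($P = - \frac{50}{2} = \left(-50\right) \frac{1}{2} = -25$)
$C = \frac{289}{16}$ ($C = \left(\frac{1}{-4} - 4\right)^{2} = \left(- \frac{1}{4} - 4\right)^{2} = \left(- \frac{17}{4}\right)^{2} = \frac{289}{16} \approx 18.063$)
$\left(C + P\right)^{2} = \left(\frac{289}{16} - 25\right)^{2} = \left(- \frac{111}{16}\right)^{2} = \frac{12321}{256}$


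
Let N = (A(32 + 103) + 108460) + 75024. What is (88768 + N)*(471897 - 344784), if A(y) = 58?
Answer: 34614141030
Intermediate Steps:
N = 183542 (N = (58 + 108460) + 75024 = 108518 + 75024 = 183542)
(88768 + N)*(471897 - 344784) = (88768 + 183542)*(471897 - 344784) = 272310*127113 = 34614141030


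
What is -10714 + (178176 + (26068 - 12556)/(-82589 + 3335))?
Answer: 2212003306/13209 ≈ 1.6746e+5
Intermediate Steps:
-10714 + (178176 + (26068 - 12556)/(-82589 + 3335)) = -10714 + (178176 + 13512/(-79254)) = -10714 + (178176 + 13512*(-1/79254)) = -10714 + (178176 - 2252/13209) = -10714 + 2353524532/13209 = 2212003306/13209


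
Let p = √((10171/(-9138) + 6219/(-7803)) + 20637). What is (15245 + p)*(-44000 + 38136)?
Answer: -89396680 - 2932*√497973826253802/77673 ≈ -9.0239e+7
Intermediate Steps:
p = √497973826253802/155346 (p = √((10171*(-1/9138) + 6219*(-1/7803)) + 20637) = √((-10171/9138 - 691/867) + 20637) = √(-5044205/2640882 + 20637) = √(54494837629/2640882) = √497973826253802/155346 ≈ 143.65)
(15245 + p)*(-44000 + 38136) = (15245 + √497973826253802/155346)*(-44000 + 38136) = (15245 + √497973826253802/155346)*(-5864) = -89396680 - 2932*√497973826253802/77673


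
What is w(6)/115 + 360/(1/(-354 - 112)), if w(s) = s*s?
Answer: -19292364/115 ≈ -1.6776e+5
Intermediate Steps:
w(s) = s²
w(6)/115 + 360/(1/(-354 - 112)) = 6²/115 + 360/(1/(-354 - 112)) = 36*(1/115) + 360/(1/(-466)) = 36/115 + 360/(-1/466) = 36/115 + 360*(-466) = 36/115 - 167760 = -19292364/115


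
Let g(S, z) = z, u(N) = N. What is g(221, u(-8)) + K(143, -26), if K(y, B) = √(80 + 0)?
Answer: -8 + 4*√5 ≈ 0.94427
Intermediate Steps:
K(y, B) = 4*√5 (K(y, B) = √80 = 4*√5)
g(221, u(-8)) + K(143, -26) = -8 + 4*√5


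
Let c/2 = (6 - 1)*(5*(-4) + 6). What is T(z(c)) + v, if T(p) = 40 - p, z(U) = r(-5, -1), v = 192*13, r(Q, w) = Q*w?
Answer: 2531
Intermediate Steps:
c = -140 (c = 2*((6 - 1)*(5*(-4) + 6)) = 2*(5*(-20 + 6)) = 2*(5*(-14)) = 2*(-70) = -140)
v = 2496
z(U) = 5 (z(U) = -5*(-1) = 5)
T(z(c)) + v = (40 - 1*5) + 2496 = (40 - 5) + 2496 = 35 + 2496 = 2531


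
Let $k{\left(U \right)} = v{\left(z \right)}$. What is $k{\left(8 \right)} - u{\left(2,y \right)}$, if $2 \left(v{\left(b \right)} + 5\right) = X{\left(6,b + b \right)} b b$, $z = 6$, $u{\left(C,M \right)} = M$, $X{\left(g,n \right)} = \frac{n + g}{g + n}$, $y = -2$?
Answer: $15$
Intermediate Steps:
$X{\left(g,n \right)} = 1$ ($X{\left(g,n \right)} = \frac{g + n}{g + n} = 1$)
$v{\left(b \right)} = -5 + \frac{b^{2}}{2}$ ($v{\left(b \right)} = -5 + \frac{1 b b}{2} = -5 + \frac{b b}{2} = -5 + \frac{b^{2}}{2}$)
$k{\left(U \right)} = 13$ ($k{\left(U \right)} = -5 + \frac{6^{2}}{2} = -5 + \frac{1}{2} \cdot 36 = -5 + 18 = 13$)
$k{\left(8 \right)} - u{\left(2,y \right)} = 13 - -2 = 13 + 2 = 15$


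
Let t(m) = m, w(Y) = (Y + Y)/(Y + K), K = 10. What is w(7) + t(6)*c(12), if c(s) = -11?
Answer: -1108/17 ≈ -65.177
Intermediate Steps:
w(Y) = 2*Y/(10 + Y) (w(Y) = (Y + Y)/(Y + 10) = (2*Y)/(10 + Y) = 2*Y/(10 + Y))
w(7) + t(6)*c(12) = 2*7/(10 + 7) + 6*(-11) = 2*7/17 - 66 = 2*7*(1/17) - 66 = 14/17 - 66 = -1108/17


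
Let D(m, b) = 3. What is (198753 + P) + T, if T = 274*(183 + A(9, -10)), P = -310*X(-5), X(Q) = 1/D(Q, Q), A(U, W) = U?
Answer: 753773/3 ≈ 2.5126e+5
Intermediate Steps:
X(Q) = ⅓ (X(Q) = 1/3 = ⅓)
P = -310/3 (P = -310*⅓ = -310/3 ≈ -103.33)
T = 52608 (T = 274*(183 + 9) = 274*192 = 52608)
(198753 + P) + T = (198753 - 310/3) + 52608 = 595949/3 + 52608 = 753773/3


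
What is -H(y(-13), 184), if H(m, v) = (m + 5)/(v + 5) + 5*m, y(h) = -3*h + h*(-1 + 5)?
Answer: 12293/189 ≈ 65.042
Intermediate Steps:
y(h) = h (y(h) = -3*h + h*4 = -3*h + 4*h = h)
H(m, v) = 5*m + (5 + m)/(5 + v) (H(m, v) = (5 + m)/(5 + v) + 5*m = 5*m + (5 + m)/(5 + v))
-H(y(-13), 184) = -(5 + 26*(-13) + 5*(-13)*184)/(5 + 184) = -(5 - 338 - 11960)/189 = -(-12293)/189 = -1*(-12293/189) = 12293/189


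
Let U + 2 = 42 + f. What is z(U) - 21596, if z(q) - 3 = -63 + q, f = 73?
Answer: -21543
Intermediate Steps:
U = 113 (U = -2 + (42 + 73) = -2 + 115 = 113)
z(q) = -60 + q (z(q) = 3 + (-63 + q) = -60 + q)
z(U) - 21596 = (-60 + 113) - 21596 = 53 - 21596 = -21543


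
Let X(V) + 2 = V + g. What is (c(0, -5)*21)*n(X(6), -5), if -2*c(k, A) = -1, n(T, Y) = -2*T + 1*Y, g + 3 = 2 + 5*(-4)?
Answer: 609/2 ≈ 304.50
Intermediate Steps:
g = -21 (g = -3 + (2 + 5*(-4)) = -3 + (2 - 20) = -3 - 18 = -21)
X(V) = -23 + V (X(V) = -2 + (V - 21) = -2 + (-21 + V) = -23 + V)
n(T, Y) = Y - 2*T (n(T, Y) = -2*T + Y = Y - 2*T)
c(k, A) = 1/2 (c(k, A) = -1/2*(-1) = 1/2)
(c(0, -5)*21)*n(X(6), -5) = ((1/2)*21)*(-5 - 2*(-23 + 6)) = 21*(-5 - 2*(-17))/2 = 21*(-5 + 34)/2 = (21/2)*29 = 609/2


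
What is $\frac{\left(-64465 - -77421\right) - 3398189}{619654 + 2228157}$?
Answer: $- \frac{3385233}{2847811} \approx -1.1887$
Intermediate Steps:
$\frac{\left(-64465 - -77421\right) - 3398189}{619654 + 2228157} = \frac{\left(-64465 + 77421\right) - 3398189}{2847811} = \left(12956 - 3398189\right) \frac{1}{2847811} = \left(-3385233\right) \frac{1}{2847811} = - \frac{3385233}{2847811}$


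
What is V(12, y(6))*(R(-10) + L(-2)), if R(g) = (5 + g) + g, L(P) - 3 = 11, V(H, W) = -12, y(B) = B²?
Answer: 12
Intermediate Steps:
L(P) = 14 (L(P) = 3 + 11 = 14)
R(g) = 5 + 2*g
V(12, y(6))*(R(-10) + L(-2)) = -12*((5 + 2*(-10)) + 14) = -12*((5 - 20) + 14) = -12*(-15 + 14) = -12*(-1) = 12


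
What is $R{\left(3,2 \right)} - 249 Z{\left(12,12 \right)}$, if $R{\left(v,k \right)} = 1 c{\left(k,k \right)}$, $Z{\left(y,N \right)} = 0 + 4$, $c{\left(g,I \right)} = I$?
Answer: $-994$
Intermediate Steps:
$Z{\left(y,N \right)} = 4$
$R{\left(v,k \right)} = k$ ($R{\left(v,k \right)} = 1 k = k$)
$R{\left(3,2 \right)} - 249 Z{\left(12,12 \right)} = 2 - 996 = -994$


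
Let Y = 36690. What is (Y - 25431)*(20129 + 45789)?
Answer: 742170762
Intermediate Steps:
(Y - 25431)*(20129 + 45789) = (36690 - 25431)*(20129 + 45789) = 11259*65918 = 742170762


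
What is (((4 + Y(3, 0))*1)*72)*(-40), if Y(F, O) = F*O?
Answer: -11520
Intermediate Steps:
(((4 + Y(3, 0))*1)*72)*(-40) = (((4 + 3*0)*1)*72)*(-40) = (((4 + 0)*1)*72)*(-40) = ((4*1)*72)*(-40) = (4*72)*(-40) = 288*(-40) = -11520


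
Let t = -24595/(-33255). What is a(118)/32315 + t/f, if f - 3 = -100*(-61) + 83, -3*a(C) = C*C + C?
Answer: -192418113719/1329538824090 ≈ -0.14473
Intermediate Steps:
a(C) = -C/3 - C²/3 (a(C) = -(C*C + C)/3 = -(C² + C)/3 = -(C + C²)/3 = -C/3 - C²/3)
f = 6186 (f = 3 + (-100*(-61) + 83) = 3 + (6100 + 83) = 3 + 6183 = 6186)
t = 4919/6651 (t = -24595*(-1)/33255 = -1*(-4919/6651) = 4919/6651 ≈ 0.73959)
a(118)/32315 + t/f = -⅓*118*(1 + 118)/32315 + (4919/6651)/6186 = -⅓*118*119*(1/32315) + (4919/6651)*(1/6186) = -14042/3*1/32315 + 4919/41143086 = -14042/96945 + 4919/41143086 = -192418113719/1329538824090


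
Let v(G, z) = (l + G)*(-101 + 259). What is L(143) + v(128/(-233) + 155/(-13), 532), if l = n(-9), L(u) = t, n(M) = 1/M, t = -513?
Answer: -68185213/27261 ≈ -2501.2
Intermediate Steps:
L(u) = -513
l = -⅑ (l = 1/(-9) = -⅑ ≈ -0.11111)
v(G, z) = -158/9 + 158*G (v(G, z) = (-⅑ + G)*(-101 + 259) = (-⅑ + G)*158 = -158/9 + 158*G)
L(143) + v(128/(-233) + 155/(-13), 532) = -513 + (-158/9 + 158*(128/(-233) + 155/(-13))) = -513 + (-158/9 + 158*(128*(-1/233) + 155*(-1/13))) = -513 + (-158/9 + 158*(-128/233 - 155/13)) = -513 + (-158/9 + 158*(-37779/3029)) = -513 + (-158/9 - 5969082/3029) = -513 - 54200320/27261 = -68185213/27261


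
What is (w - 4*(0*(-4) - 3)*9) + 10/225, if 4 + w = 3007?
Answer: 139997/45 ≈ 3111.0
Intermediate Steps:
w = 3003 (w = -4 + 3007 = 3003)
(w - 4*(0*(-4) - 3)*9) + 10/225 = (3003 - 4*(0*(-4) - 3)*9) + 10/225 = (3003 - 4*(0 - 3)*9) + (1/225)*10 = (3003 - 4*(-3)*9) + 2/45 = (3003 + 12*9) + 2/45 = (3003 + 108) + 2/45 = 3111 + 2/45 = 139997/45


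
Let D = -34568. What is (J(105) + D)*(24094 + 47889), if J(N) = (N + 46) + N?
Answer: -2469880696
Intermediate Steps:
J(N) = 46 + 2*N (J(N) = (46 + N) + N = 46 + 2*N)
(J(105) + D)*(24094 + 47889) = ((46 + 2*105) - 34568)*(24094 + 47889) = ((46 + 210) - 34568)*71983 = (256 - 34568)*71983 = -34312*71983 = -2469880696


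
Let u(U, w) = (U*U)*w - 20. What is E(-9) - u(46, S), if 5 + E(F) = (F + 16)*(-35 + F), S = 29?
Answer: -61657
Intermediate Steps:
u(U, w) = -20 + w*U**2 (u(U, w) = U**2*w - 20 = w*U**2 - 20 = -20 + w*U**2)
E(F) = -5 + (-35 + F)*(16 + F) (E(F) = -5 + (F + 16)*(-35 + F) = -5 + (16 + F)*(-35 + F) = -5 + (-35 + F)*(16 + F))
E(-9) - u(46, S) = (-565 + (-9)**2 - 19*(-9)) - (-20 + 29*46**2) = (-565 + 81 + 171) - (-20 + 29*2116) = -313 - (-20 + 61364) = -313 - 1*61344 = -313 - 61344 = -61657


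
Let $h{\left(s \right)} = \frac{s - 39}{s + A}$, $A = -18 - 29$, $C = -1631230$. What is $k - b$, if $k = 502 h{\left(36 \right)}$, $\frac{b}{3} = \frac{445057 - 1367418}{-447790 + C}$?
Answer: $\frac{3100566207}{22869220} \approx 135.58$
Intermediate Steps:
$A = -47$ ($A = -18 - 29 = -47$)
$h{\left(s \right)} = \frac{-39 + s}{-47 + s}$ ($h{\left(s \right)} = \frac{s - 39}{s - 47} = \frac{-39 + s}{-47 + s}$)
$b = \frac{2767083}{2079020}$ ($b = 3 \frac{445057 - 1367418}{-447790 - 1631230} = 3 \left(- \frac{922361}{-2079020}\right) = 3 \left(\left(-922361\right) \left(- \frac{1}{2079020}\right)\right) = 3 \cdot \frac{922361}{2079020} = \frac{2767083}{2079020} \approx 1.331$)
$k = \frac{1506}{11}$ ($k = 502 \frac{-39 + 36}{-47 + 36} = 502 \frac{1}{-11} \left(-3\right) = 502 \left(\left(- \frac{1}{11}\right) \left(-3\right)\right) = 502 \cdot \frac{3}{11} = \frac{1506}{11} \approx 136.91$)
$k - b = \frac{1506}{11} - \frac{2767083}{2079020} = \frac{3100566207}{22869220}$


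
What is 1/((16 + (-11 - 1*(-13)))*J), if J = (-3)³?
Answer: -1/486 ≈ -0.0020576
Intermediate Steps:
J = -27
1/((16 + (-11 - 1*(-13)))*J) = 1/((16 + (-11 - 1*(-13)))*(-27)) = 1/((16 + (-11 + 13))*(-27)) = 1/((16 + 2)*(-27)) = 1/(18*(-27)) = 1/(-486) = -1/486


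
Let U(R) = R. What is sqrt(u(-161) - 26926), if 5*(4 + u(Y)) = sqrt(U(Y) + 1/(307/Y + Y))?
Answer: sqrt(-115783512557000 + 458990*I*sqrt(565088817))/65570 ≈ 0.0077322 + 164.1*I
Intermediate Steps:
u(Y) = -4 + sqrt(Y + 1/(Y + 307/Y))/5 (u(Y) = -4 + sqrt(Y + 1/(307/Y + Y))/5 = -4 + sqrt(Y + 1/(Y + 307/Y))/5)
sqrt(u(-161) - 26926) = sqrt((-4 + sqrt(-161*(308 + (-161)**2)/(307 + (-161)**2))/5) - 26926) = sqrt((-4 + sqrt(-161*(308 + 25921)/(307 + 25921))/5) - 26926) = sqrt((-4 + sqrt(-161*26229/26228)/5) - 26926) = sqrt((-4 + sqrt(-161*1/26228*26229)/5) - 26926) = sqrt((-4 + sqrt(-4222869/26228)/5) - 26926) = sqrt((-4 + (7*I*sqrt(565088817)/13114)/5) - 26926) = sqrt((-4 + 7*I*sqrt(565088817)/65570) - 26926) = sqrt(-26930 + 7*I*sqrt(565088817)/65570)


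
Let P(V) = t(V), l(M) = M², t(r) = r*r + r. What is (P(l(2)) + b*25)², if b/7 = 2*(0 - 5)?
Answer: 2992900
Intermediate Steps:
b = -70 (b = 7*(2*(0 - 5)) = 7*(2*(-5)) = 7*(-10) = -70)
t(r) = r + r² (t(r) = r² + r = r + r²)
P(V) = V*(1 + V)
(P(l(2)) + b*25)² = (2²*(1 + 2²) - 70*25)² = (4*(1 + 4) - 1750)² = (4*5 - 1750)² = (20 - 1750)² = (-1730)² = 2992900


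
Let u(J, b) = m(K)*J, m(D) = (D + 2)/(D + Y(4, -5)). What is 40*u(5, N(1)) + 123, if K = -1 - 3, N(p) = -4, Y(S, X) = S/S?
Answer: 769/3 ≈ 256.33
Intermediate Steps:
Y(S, X) = 1
K = -4
m(D) = (2 + D)/(1 + D) (m(D) = (D + 2)/(D + 1) = (2 + D)/(1 + D))
u(J, b) = 2*J/3 (u(J, b) = ((2 - 4)/(1 - 4))*J = (-2/(-3))*J = (-1/3*(-2))*J = 2*J/3)
40*u(5, N(1)) + 123 = 40*((2/3)*5) + 123 = 40*(10/3) + 123 = 400/3 + 123 = 769/3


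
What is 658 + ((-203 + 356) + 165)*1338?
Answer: 426142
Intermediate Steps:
658 + ((-203 + 356) + 165)*1338 = 658 + (153 + 165)*1338 = 658 + 318*1338 = 658 + 425484 = 426142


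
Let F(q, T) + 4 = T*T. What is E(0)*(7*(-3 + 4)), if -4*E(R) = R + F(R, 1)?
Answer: 21/4 ≈ 5.2500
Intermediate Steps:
F(q, T) = -4 + T**2 (F(q, T) = -4 + T*T = -4 + T**2)
E(R) = 3/4 - R/4 (E(R) = -(R + (-4 + 1**2))/4 = -(R + (-4 + 1))/4 = -(R - 3)/4 = -(-3 + R)/4 = 3/4 - R/4)
E(0)*(7*(-3 + 4)) = (3/4 - 1/4*0)*(7*(-3 + 4)) = (3/4 + 0)*(7*1) = (3/4)*7 = 21/4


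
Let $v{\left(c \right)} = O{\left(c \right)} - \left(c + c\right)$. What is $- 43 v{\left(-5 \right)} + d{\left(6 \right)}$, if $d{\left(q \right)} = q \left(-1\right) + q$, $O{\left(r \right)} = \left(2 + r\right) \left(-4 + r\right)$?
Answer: $-1591$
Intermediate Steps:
$O{\left(r \right)} = \left(-4 + r\right) \left(2 + r\right)$
$d{\left(q \right)} = 0$ ($d{\left(q \right)} = - q + q = 0$)
$v{\left(c \right)} = -8 + c^{2} - 4 c$ ($v{\left(c \right)} = \left(-8 + c^{2} - 2 c\right) - \left(c + c\right) = \left(-8 + c^{2} - 2 c\right) - 2 c = -8 + c^{2} - 4 c$)
$- 43 v{\left(-5 \right)} + d{\left(6 \right)} = - 43 \left(-8 + \left(-5\right)^{2} - -20\right) + 0 = - 43 \left(-8 + 25 + 20\right) + 0 = \left(-43\right) 37 + 0 = -1591 + 0 = -1591$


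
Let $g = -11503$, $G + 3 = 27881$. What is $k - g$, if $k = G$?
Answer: $39381$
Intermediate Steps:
$G = 27878$ ($G = -3 + 27881 = 27878$)
$k = 27878$
$k - g = 27878 - -11503 = 27878 + 11503 = 39381$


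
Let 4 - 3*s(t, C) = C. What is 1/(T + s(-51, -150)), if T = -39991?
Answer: -3/119819 ≈ -2.5038e-5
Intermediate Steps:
s(t, C) = 4/3 - C/3
1/(T + s(-51, -150)) = 1/(-39991 + (4/3 - ⅓*(-150))) = 1/(-39991 + (4/3 + 50)) = 1/(-39991 + 154/3) = 1/(-119819/3) = -3/119819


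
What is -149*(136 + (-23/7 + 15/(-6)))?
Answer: -271627/14 ≈ -19402.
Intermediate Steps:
-149*(136 + (-23/7 + 15/(-6))) = -149*(136 + (-23*⅐ + 15*(-⅙))) = -149*(136 + (-23/7 - 5/2)) = -149*(136 - 81/14) = -149*1823/14 = -1*271627/14 = -271627/14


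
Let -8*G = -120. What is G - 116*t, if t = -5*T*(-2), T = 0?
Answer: 15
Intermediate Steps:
t = 0 (t = -5*0*(-2) = 0*(-2) = 0)
G = 15 (G = -⅛*(-120) = 15)
G - 116*t = 15 - 116*0 = 15 + 0 = 15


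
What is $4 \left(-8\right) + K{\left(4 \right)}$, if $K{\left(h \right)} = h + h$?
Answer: $-24$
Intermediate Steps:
$K{\left(h \right)} = 2 h$
$4 \left(-8\right) + K{\left(4 \right)} = 4 \left(-8\right) + 2 \cdot 4 = -32 + 8 = -24$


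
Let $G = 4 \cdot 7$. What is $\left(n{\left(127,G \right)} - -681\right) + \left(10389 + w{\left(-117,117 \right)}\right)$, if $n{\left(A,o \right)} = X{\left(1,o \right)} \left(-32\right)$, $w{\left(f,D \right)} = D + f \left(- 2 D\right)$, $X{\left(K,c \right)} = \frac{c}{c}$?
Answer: $38533$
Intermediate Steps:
$X{\left(K,c \right)} = 1$
$G = 28$
$w{\left(f,D \right)} = D - 2 D f$
$n{\left(A,o \right)} = -32$ ($n{\left(A,o \right)} = 1 \left(-32\right) = -32$)
$\left(n{\left(127,G \right)} - -681\right) + \left(10389 + w{\left(-117,117 \right)}\right) = \left(-32 - -681\right) + \left(10389 + 117 \left(1 - -234\right)\right) = \left(-32 + \left(-12842 + 13523\right)\right) + \left(10389 + 117 \left(1 + 234\right)\right) = \left(-32 + 681\right) + \left(10389 + 117 \cdot 235\right) = 649 + \left(10389 + 27495\right) = 649 + 37884 = 38533$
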